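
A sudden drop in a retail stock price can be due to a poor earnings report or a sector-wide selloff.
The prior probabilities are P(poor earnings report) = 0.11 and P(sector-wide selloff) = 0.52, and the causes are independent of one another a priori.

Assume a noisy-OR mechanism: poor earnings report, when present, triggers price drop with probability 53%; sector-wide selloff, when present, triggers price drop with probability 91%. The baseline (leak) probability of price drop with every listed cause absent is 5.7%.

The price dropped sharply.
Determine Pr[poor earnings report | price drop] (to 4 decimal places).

Under noisy-OR, P(price drop | causes) = 1 − (1−0.057)·∏(1−qᵢ) over the active causes.
P(price drop) = 0.057*0.89*0.48 + 0.91513*0.89*0.52 + 0.55679*0.11*0.48 + 0.960111*0.11*0.52 = 0.024350 + 0.423522 + 0.029399 + 0.054918 = 0.532189
The poor earnings report-present share is 0.029399 + 0.054918 = 0.084317.
So P(poor earnings report | price drop) = 0.084317/0.532189 ≈ 0.1584.

Pr[poor earnings report | price drop] ≈ 0.1584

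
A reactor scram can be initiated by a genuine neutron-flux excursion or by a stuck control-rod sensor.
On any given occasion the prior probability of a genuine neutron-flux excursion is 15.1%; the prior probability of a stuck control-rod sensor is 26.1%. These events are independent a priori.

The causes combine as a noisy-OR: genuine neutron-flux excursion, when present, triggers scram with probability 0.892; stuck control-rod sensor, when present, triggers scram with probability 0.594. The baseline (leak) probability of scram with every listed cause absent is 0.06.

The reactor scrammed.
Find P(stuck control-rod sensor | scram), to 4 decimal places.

P(stuck control-rod sensor | scram) ≈ 0.5590

Under noisy-OR, P(scram | causes) = 1 − (1−0.06)·∏(1−qᵢ) over the active causes.
For the numerator, keep only stuck control-rod sensor=true terms: 0.137022 + 0.037787 = 0.174809
Normalizer over all consistent configurations: 0.06*0.849*0.739 + 0.61836*0.849*0.261 + 0.89848*0.151*0.739 + 0.958783*0.151*0.261 = 0.312714
P(stuck control-rod sensor | scram) = 0.174809/0.312714 ≈ 0.5590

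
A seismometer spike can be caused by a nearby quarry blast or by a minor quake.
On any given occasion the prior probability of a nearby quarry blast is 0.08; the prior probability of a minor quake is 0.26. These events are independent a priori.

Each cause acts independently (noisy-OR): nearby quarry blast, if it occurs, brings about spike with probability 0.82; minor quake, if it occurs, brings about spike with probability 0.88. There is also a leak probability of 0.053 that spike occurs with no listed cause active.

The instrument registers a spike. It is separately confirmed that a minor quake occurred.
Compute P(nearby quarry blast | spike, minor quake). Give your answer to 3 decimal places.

Under noisy-OR, P(spike | causes) = 1 − (1−0.053)·∏(1−qᵢ) over the active causes.
Sum P(spike|·) weighted by the priors over both values of nearby quarry blast:
  P(spike | minor quake) = 0.88636*0.92 + 0.979545*0.08
        = 0.815451 + 0.078364 = 0.893815
Keeping only the nearby quarry blast-present terms gives 0.078364, so
  P(nearby quarry blast | spike, minor quake) = 0.078364 / 0.893815 ≈ 0.088

P(nearby quarry blast | spike, minor quake) ≈ 0.088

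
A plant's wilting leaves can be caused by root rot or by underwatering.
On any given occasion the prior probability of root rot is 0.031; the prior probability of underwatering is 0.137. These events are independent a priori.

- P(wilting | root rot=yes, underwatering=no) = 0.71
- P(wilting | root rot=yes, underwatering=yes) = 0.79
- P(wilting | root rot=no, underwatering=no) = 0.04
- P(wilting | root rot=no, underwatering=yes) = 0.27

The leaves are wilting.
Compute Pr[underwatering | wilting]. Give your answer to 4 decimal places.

Enumerate the 4 (root rot, underwatering) configurations and weight by the priors:
  P(wilting) = 0.04×0.969×0.863 + 0.27×0.969×0.137 + 0.71×0.031×0.863 + 0.79×0.031×0.137
        = 0.033450 + 0.035843 + 0.018995 + 0.003355 = 0.091643
The terms with underwatering present sum to 0.039198, so
  P(underwatering | wilting) = 0.039198 / 0.091643 ≈ 0.4277

Pr[underwatering | wilting] ≈ 0.4277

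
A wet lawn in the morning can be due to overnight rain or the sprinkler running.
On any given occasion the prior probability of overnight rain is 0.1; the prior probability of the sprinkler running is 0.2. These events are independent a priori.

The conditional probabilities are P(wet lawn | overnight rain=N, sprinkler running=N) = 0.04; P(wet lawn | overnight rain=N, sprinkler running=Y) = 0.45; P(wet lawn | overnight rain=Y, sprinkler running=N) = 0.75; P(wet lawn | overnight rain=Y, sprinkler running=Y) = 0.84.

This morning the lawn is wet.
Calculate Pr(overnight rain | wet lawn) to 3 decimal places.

Pr(overnight rain | wet lawn) ≈ 0.412

P(wet lawn) = 0.04*0.9*0.8 + 0.45*0.9*0.2 + 0.75*0.1*0.8 + 0.84*0.1*0.2 = 0.028800 + 0.081000 + 0.060000 + 0.016800 = 0.186600
Restricting to configurations with overnight rain present: 0.060000 + 0.016800 = 0.076800.
So P(overnight rain | wet lawn) = 0.076800/0.186600 ≈ 0.412.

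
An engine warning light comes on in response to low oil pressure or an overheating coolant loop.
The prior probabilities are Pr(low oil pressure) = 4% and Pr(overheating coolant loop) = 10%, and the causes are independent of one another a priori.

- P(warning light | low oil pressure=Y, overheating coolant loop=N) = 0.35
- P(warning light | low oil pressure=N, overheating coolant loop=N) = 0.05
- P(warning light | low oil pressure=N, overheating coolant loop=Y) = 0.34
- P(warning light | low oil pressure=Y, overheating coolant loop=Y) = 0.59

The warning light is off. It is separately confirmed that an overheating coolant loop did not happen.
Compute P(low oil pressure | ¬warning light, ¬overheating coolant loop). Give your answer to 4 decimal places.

Numerator (weight on configurations with low oil pressure): 0.65*0.04 = 0.026000
Denominator P(¬warning light | ¬overheating coolant loop): 0.95*0.96 + 0.65*0.04 = 0.938000
Posterior = 0.026000 / 0.938000 ≈ 0.0277

P(low oil pressure | ¬warning light, ¬overheating coolant loop) ≈ 0.0277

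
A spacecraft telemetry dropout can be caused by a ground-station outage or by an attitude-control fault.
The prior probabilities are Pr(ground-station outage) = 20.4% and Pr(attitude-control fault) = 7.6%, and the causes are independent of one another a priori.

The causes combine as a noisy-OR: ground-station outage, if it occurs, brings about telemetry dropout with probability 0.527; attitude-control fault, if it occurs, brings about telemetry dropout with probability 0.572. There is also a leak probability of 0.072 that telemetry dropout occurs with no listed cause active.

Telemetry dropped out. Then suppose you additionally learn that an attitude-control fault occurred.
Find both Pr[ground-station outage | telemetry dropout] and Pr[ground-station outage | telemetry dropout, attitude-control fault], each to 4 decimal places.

Pr[ground-station outage | telemetry dropout] ≈ 0.5696; Pr[ground-station outage | telemetry dropout, attitude-control fault] ≈ 0.2567

Under noisy-OR, P(telemetry dropout | causes) = 1 − (1−0.072)·∏(1−qᵢ) over the active causes.
P(telemetry dropout) = 0.072*0.796*0.924 + 0.602816*0.796*0.076 + 0.561056*0.204*0.924 + 0.812132*0.204*0.076 = 0.052956 + 0.036468 + 0.105757 + 0.012591 = 0.207772
Of this, 0.118348 comes from 0.105757 + 0.012591 (the ground-station outage=true cases).
P(ground-station outage | telemetry dropout) = 0.118348 / 0.207772 ≈ 0.5696

With the extra evidence:
Enumerate both values of ground-station outage and weight by the priors:
  P(telemetry dropout | attitude-control fault) = 0.602816*0.796 + 0.812132*0.204
        = 0.479842 + 0.165675 = 0.645517
Configurations with ground-station outage contribute 0.165675, so
  P(ground-station outage | telemetry dropout, attitude-control fault) = 0.165675 / 0.645517 ≈ 0.2567
Conditioning on attitude-control fault lowers the posterior on ground-station outage: the classic explaining-away effect in a common-effect structure.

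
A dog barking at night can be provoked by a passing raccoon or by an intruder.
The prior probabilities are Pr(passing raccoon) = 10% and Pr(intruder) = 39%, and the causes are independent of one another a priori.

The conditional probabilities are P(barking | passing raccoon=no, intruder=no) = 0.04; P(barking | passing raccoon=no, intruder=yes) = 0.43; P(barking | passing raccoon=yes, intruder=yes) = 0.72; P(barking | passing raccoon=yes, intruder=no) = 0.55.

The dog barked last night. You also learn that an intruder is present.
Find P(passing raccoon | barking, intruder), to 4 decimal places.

For the numerator, keep only passing raccoon=true terms: 0.72·0.1 = 0.072000
The normalizing constant is 0.43·0.9 + 0.72·0.1 = 0.459000
P(passing raccoon | barking, intruder) = 0.072000/0.459000 ≈ 0.1569

P(passing raccoon | barking, intruder) ≈ 0.1569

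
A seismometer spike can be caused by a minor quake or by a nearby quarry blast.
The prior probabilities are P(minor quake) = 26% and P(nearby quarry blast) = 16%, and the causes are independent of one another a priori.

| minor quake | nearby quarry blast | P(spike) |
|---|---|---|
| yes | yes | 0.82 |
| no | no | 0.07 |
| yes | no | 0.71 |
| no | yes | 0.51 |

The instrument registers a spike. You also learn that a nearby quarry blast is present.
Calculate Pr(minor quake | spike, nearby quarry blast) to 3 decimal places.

P(spike | nearby quarry blast) = 0.51×0.74 + 0.82×0.26 = 0.377400 + 0.213200 = 0.590600
The minor quake-present share is 0.82×0.26 = 0.213200.
P(minor quake | spike, nearby quarry blast) = 0.213200 / 0.590600 ≈ 0.361

Pr(minor quake | spike, nearby quarry blast) ≈ 0.361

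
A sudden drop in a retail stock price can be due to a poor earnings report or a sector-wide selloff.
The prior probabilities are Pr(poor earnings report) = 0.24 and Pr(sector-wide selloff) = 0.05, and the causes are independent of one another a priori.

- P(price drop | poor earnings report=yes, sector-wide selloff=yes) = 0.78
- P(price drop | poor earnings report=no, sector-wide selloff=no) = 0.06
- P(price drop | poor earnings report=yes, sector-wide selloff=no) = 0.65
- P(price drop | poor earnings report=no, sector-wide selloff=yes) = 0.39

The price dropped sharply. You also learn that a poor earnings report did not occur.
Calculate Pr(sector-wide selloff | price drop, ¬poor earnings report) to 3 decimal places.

Pr(sector-wide selloff | price drop, ¬poor earnings report) ≈ 0.255

Weight on sector-wide selloff=true, given the evidence: 0.39·0.05 = 0.019500
Denominator P(price drop | ¬poor earnings report): 0.06·0.95 + 0.39·0.05 = 0.076500
P(sector-wide selloff | price drop, ¬poor earnings report) = 0.019500/0.076500 ≈ 0.255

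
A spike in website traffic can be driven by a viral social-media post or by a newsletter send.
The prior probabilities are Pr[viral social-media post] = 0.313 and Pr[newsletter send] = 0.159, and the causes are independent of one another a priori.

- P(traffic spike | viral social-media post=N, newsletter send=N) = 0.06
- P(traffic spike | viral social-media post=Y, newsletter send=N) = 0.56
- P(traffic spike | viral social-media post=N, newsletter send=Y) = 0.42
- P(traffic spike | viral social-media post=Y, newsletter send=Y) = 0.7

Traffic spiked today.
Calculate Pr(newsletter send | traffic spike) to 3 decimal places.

Pr(newsletter send | traffic spike) ≈ 0.307

By total probability over the 4 (viral social-media post, newsletter send) configurations:
  P(traffic spike) = 0.06·0.687·0.841 + 0.42·0.687·0.159 + 0.56·0.313·0.841 + 0.7·0.313·0.159
        = 0.034666 + 0.045878 + 0.147410 + 0.034837 = 0.262791
Keeping only the newsletter send-present terms gives 0.080715, so
  P(newsletter send | traffic spike) = 0.080715 / 0.262791 ≈ 0.307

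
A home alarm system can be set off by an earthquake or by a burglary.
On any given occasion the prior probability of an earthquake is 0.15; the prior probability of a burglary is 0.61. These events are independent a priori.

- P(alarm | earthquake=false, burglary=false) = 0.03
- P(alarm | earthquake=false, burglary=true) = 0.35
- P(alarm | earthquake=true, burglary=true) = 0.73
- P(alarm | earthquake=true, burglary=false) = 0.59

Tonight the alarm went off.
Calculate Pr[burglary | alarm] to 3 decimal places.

P(alarm) = 0.03*0.85*0.39 + 0.35*0.85*0.61 + 0.59*0.15*0.39 + 0.73*0.15*0.61 = 0.009945 + 0.181475 + 0.034515 + 0.066795 = 0.292730
Of this, 0.248270 comes from 0.181475 + 0.066795 (the burglary=true cases).
P(burglary | alarm) = 0.248270 / 0.292730 ≈ 0.848

Pr[burglary | alarm] ≈ 0.848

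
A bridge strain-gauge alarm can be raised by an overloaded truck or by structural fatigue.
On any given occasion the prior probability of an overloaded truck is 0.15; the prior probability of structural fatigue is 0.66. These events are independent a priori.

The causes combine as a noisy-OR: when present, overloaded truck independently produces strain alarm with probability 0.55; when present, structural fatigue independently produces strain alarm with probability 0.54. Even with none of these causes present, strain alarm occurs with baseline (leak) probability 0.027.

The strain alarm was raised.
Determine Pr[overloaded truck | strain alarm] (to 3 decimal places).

Under noisy-OR, P(strain alarm | causes) = 1 − (1−0.027)·∏(1−qᵢ) over the active causes.
For the numerator, keep only overloaded truck=true terms: 0.028670 + 0.079060 = 0.107730
Normalizer over all consistent configurations: 0.027*0.85*0.34 + 0.55242*0.85*0.66 + 0.56215*0.15*0.34 + 0.798589*0.15*0.66 = 0.425441
P(overloaded truck | strain alarm) = 0.107730/0.425441 ≈ 0.253

Pr[overloaded truck | strain alarm] ≈ 0.253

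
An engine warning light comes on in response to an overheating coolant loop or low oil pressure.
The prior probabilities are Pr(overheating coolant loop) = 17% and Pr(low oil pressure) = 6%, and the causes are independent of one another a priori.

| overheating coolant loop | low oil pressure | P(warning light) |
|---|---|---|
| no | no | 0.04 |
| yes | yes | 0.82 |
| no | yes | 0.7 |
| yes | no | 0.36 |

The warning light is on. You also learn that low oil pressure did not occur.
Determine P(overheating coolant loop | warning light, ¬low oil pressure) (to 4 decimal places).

P(overheating coolant loop | warning light, ¬low oil pressure) ≈ 0.6483

Weight on overheating coolant loop=true, given the evidence: 0.36*0.17 = 0.061200
The normalizing constant is 0.04*0.83 + 0.36*0.17 = 0.094400
Posterior = 0.061200 / 0.094400 ≈ 0.6483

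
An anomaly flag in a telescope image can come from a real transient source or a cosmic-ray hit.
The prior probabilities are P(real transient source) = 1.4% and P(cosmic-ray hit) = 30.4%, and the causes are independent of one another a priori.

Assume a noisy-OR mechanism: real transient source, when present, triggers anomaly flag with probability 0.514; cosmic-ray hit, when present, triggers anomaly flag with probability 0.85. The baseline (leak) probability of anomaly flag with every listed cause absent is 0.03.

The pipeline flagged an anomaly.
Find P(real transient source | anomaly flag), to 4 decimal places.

P(real transient source | anomaly flag) ≈ 0.0319

Under noisy-OR, P(anomaly flag | causes) = 1 − (1−0.03)·∏(1−qᵢ) over the active causes.
Numerator (weight on configurations with real transient source): 0.005150 + 0.003955 = 0.009105
The normalizing constant is 0.03·0.986·0.696 + 0.8545·0.986·0.304 + 0.52858·0.014·0.696 + 0.929287·0.014·0.304 = 0.285824
P(real transient source | anomaly flag) = 0.009105/0.285824 ≈ 0.0319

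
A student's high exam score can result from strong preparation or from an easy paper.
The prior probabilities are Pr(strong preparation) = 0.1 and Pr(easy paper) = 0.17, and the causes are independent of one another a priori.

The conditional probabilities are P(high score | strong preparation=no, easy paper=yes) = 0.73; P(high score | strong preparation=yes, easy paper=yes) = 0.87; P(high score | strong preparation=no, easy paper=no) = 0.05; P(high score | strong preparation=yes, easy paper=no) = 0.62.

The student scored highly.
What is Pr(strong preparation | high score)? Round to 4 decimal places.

For the numerator, keep only strong preparation=true terms: 0.051460 + 0.014790 = 0.066250
The normalizing constant is 0.05*0.9*0.83 + 0.73*0.9*0.17 + 0.62*0.1*0.83 + 0.87*0.1*0.17 = 0.215290
P(strong preparation | high score) = 0.066250/0.215290 ≈ 0.3077

Pr(strong preparation | high score) ≈ 0.3077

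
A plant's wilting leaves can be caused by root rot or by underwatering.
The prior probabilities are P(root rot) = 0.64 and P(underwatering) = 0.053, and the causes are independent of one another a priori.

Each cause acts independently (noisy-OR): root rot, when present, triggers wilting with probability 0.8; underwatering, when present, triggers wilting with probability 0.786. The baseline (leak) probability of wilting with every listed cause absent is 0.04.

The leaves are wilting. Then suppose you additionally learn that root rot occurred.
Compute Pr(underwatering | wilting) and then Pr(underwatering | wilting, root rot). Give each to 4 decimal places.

Pr(underwatering | wilting) ≈ 0.0865; Pr(underwatering | wilting, root rot) ≈ 0.0623

Under noisy-OR, P(wilting | causes) = 1 − (1−0.04)·∏(1−qᵢ) over the active causes.
Sum P(wilting|·) weighted by the priors over the 4 (root rot, underwatering) configurations:
  P(wilting) = 0.04×0.36×0.947 + 0.79456×0.36×0.053 + 0.808×0.64×0.947 + 0.958912×0.64×0.053
        = 0.013637 + 0.015160 + 0.489713 + 0.032526 = 0.551036
Configurations with underwatering contribute 0.047686, so
  P(underwatering | wilting) = 0.047686 / 0.551036 ≈ 0.0865

With the extra evidence:
Enumerate both values of underwatering and weight by the priors:
  P(wilting | root rot) = 0.808×0.947 + 0.958912×0.053
        = 0.765176 + 0.050822 = 0.815998
The terms with underwatering present sum to 0.050822, so
  P(underwatering | wilting, root rot) = 0.050822 / 0.815998 ≈ 0.0623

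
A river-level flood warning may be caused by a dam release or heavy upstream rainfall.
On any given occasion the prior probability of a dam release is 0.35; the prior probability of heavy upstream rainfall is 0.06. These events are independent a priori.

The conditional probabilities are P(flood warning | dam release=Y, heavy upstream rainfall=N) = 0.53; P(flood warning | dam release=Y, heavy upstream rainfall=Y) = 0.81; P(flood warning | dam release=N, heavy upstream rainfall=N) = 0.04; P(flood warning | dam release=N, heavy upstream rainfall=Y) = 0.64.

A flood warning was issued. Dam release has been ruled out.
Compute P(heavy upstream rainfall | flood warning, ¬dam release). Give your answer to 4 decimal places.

P(heavy upstream rainfall | flood warning, ¬dam release) ≈ 0.5053

Weight on heavy upstream rainfall=true, given the evidence: 0.64*0.06 = 0.038400
The normalizing constant is 0.04*0.94 + 0.64*0.06 = 0.076000
Posterior = 0.038400 / 0.076000 ≈ 0.5053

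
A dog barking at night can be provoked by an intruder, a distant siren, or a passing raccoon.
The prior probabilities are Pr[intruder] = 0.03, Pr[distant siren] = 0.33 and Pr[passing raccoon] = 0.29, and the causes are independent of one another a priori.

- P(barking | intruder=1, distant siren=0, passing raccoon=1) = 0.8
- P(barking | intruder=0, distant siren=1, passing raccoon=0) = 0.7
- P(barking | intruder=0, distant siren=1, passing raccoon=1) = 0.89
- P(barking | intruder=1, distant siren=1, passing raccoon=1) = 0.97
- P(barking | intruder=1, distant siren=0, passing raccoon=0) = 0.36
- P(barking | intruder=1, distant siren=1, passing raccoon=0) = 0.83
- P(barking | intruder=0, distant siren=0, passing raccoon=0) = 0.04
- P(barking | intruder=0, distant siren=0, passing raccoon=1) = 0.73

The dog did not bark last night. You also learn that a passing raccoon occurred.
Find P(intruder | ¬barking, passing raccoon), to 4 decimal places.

P(¬barking | passing raccoon) = 0.27×0.97×0.67 + 0.11×0.97×0.33 + 0.2×0.03×0.67 + 0.03×0.03×0.33 = 0.175473 + 0.035211 + 0.004020 + 0.000297 = 0.215001
The intruder-present share is 0.004020 + 0.000297 = 0.004317.
Hence the posterior is 0.004317/0.215001 ≈ 0.0201.

P(intruder | ¬barking, passing raccoon) ≈ 0.0201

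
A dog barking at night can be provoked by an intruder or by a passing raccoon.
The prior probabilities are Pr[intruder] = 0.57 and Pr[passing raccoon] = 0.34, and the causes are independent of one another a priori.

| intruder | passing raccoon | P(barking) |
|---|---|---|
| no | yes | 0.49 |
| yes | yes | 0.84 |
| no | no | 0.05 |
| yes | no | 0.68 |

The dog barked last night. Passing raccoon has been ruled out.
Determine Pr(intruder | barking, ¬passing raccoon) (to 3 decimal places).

For the numerator, keep only intruder=true terms: 0.68*0.57 = 0.387600
Normalizer over all consistent configurations: 0.05*0.43 + 0.68*0.57 = 0.409100
Posterior = 0.387600 / 0.409100 ≈ 0.947

Pr(intruder | barking, ¬passing raccoon) ≈ 0.947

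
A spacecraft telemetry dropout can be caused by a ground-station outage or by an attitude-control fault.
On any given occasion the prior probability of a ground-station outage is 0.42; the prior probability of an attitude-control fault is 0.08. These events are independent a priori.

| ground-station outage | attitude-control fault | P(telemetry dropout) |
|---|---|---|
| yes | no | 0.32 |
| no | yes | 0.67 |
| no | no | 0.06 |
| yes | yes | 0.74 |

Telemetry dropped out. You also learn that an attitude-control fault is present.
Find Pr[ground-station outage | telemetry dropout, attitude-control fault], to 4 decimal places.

Weight on ground-station outage=true, given the evidence: 0.74·0.42 = 0.310800
Denominator P(telemetry dropout | attitude-control fault): 0.67·0.58 + 0.74·0.42 = 0.699400
Posterior = 0.310800 / 0.699400 ≈ 0.4444

Pr[ground-station outage | telemetry dropout, attitude-control fault] ≈ 0.4444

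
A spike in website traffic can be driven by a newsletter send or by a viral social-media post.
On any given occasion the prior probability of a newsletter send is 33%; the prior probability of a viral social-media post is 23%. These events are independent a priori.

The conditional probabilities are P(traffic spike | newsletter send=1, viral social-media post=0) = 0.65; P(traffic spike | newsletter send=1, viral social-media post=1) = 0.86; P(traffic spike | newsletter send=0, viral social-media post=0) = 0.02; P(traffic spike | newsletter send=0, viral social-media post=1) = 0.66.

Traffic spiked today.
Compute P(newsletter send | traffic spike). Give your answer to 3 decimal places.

P(traffic spike) = 0.02×0.67×0.77 + 0.66×0.67×0.23 + 0.65×0.33×0.77 + 0.86×0.33×0.23 = 0.010318 + 0.101706 + 0.165165 + 0.065274 = 0.342463
Of this, 0.230439 comes from 0.165165 + 0.065274 (the newsletter send=true cases).
So P(newsletter send | traffic spike) = 0.230439/0.342463 ≈ 0.673.

P(newsletter send | traffic spike) ≈ 0.673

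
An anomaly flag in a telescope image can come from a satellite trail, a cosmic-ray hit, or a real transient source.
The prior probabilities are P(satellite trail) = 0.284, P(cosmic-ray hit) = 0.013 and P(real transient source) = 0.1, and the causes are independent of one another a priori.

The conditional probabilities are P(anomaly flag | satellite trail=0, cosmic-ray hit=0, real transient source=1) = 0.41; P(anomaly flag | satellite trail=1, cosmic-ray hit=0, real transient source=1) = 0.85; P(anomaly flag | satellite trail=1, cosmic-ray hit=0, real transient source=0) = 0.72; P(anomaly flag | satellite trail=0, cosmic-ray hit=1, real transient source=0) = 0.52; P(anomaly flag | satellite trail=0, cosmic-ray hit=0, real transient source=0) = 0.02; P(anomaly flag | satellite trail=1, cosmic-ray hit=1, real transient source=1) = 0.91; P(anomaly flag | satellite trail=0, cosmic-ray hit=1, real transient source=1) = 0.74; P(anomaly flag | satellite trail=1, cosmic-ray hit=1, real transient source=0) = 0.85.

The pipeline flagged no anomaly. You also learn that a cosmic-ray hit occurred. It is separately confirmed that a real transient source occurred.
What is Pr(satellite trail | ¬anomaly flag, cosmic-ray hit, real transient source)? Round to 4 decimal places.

Numerator (weight on configurations with satellite trail): 0.09*0.284 = 0.025560
Normalizer over all consistent configurations: 0.26*0.716 + 0.09*0.284 = 0.211720
P(satellite trail | ¬anomaly flag, cosmic-ray hit, real transient source) = 0.025560/0.211720 ≈ 0.1207

Pr(satellite trail | ¬anomaly flag, cosmic-ray hit, real transient source) ≈ 0.1207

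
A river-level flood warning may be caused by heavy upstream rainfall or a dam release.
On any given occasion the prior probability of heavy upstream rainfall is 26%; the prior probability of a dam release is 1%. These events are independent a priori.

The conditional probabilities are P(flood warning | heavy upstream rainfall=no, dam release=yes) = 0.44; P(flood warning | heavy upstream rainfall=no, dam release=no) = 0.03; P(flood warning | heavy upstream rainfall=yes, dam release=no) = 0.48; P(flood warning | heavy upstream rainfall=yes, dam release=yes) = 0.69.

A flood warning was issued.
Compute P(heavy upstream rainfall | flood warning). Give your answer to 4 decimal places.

P(heavy upstream rainfall | flood warning) ≈ 0.8324

For the numerator, keep only heavy upstream rainfall=true terms: 0.123552 + 0.001794 = 0.125346
Normalizer over all consistent configurations: 0.03·0.74·0.99 + 0.44·0.74·0.01 + 0.48·0.26·0.99 + 0.69·0.26·0.01 = 0.150580
P(heavy upstream rainfall | flood warning) = 0.125346/0.150580 ≈ 0.8324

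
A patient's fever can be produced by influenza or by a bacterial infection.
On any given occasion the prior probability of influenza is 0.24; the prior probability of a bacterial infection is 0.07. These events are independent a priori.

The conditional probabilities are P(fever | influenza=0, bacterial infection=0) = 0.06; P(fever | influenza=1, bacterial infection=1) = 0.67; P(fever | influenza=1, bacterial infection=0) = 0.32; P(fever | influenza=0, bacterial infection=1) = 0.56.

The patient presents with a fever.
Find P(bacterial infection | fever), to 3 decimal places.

P(fever) = 0.06*0.76*0.93 + 0.56*0.76*0.07 + 0.32*0.24*0.93 + 0.67*0.24*0.07 = 0.042408 + 0.029792 + 0.071424 + 0.011256 = 0.154880
The bacterial infection-present share is 0.029792 + 0.011256 = 0.041048.
P(bacterial infection | fever) = 0.041048 / 0.154880 ≈ 0.265

P(bacterial infection | fever) ≈ 0.265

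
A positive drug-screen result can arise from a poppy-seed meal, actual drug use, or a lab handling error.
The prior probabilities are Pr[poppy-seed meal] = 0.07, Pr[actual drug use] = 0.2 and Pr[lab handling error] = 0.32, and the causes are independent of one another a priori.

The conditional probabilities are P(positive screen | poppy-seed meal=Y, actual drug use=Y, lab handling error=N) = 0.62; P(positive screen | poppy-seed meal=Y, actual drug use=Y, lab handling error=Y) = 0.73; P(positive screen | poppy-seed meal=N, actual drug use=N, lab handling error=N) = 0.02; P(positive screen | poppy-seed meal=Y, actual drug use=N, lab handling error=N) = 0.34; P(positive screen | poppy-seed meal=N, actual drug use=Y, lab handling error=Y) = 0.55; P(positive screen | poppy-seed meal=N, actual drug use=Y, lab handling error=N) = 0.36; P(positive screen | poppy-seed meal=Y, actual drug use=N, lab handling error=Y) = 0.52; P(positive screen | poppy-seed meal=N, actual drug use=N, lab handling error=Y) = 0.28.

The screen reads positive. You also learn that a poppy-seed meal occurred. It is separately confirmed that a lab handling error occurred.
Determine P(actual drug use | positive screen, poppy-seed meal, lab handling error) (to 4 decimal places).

Enumerate both values of actual drug use and weight by the priors:
  P(positive screen | poppy-seed meal, lab handling error) = 0.52×0.8 + 0.73×0.2
        = 0.416000 + 0.146000 = 0.562000
Configurations with actual drug use contribute 0.146000, so
  P(actual drug use | positive screen, poppy-seed meal, lab handling error) = 0.146000 / 0.562000 ≈ 0.2598

P(actual drug use | positive screen, poppy-seed meal, lab handling error) ≈ 0.2598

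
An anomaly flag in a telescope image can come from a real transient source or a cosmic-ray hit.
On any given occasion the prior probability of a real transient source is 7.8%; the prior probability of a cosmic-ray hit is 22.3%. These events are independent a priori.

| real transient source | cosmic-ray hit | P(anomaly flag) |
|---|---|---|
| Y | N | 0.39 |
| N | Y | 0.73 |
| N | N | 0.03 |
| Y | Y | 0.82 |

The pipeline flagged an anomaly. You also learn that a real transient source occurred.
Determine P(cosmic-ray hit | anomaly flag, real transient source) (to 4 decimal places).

Numerator (weight on configurations with cosmic-ray hit): 0.82·0.223 = 0.182860
Normalizer over all consistent configurations: 0.39·0.777 + 0.82·0.223 = 0.485890
Posterior = 0.182860 / 0.485890 ≈ 0.3763

P(cosmic-ray hit | anomaly flag, real transient source) ≈ 0.3763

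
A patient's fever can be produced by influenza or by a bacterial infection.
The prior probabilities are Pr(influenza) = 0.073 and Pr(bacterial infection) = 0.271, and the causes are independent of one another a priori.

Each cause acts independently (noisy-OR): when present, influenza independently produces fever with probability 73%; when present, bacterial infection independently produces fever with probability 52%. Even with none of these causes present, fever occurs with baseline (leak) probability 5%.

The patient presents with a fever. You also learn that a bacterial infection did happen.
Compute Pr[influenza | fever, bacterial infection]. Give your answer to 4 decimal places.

Pr[influenza | fever, bacterial infection] ≈ 0.1126

Under noisy-OR, P(fever | causes) = 1 − (1−0.05)·∏(1−qᵢ) over the active causes.
Sum P(fever|·) weighted by the priors over both values of influenza:
  P(fever | bacterial infection) = 0.544·0.927 + 0.87688·0.073
        = 0.504288 + 0.064012 = 0.568300
Configurations with influenza contribute 0.064012, so
  P(influenza | fever, bacterial infection) = 0.064012 / 0.568300 ≈ 0.1126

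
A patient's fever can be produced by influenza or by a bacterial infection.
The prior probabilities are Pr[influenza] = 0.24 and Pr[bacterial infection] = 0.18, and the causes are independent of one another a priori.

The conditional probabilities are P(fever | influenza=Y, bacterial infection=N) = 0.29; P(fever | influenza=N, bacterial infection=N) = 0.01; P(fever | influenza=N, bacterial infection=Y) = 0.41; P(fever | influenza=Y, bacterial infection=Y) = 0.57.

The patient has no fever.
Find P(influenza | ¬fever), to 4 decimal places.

Weight on influenza=true, given the evidence: 0.139728 + 0.018576 = 0.158304
The normalizing constant is 0.99*0.76*0.82 + 0.59*0.76*0.18 + 0.71*0.24*0.82 + 0.43*0.24*0.18 = 0.855984
Posterior = 0.158304 / 0.855984 ≈ 0.1849

P(influenza | ¬fever) ≈ 0.1849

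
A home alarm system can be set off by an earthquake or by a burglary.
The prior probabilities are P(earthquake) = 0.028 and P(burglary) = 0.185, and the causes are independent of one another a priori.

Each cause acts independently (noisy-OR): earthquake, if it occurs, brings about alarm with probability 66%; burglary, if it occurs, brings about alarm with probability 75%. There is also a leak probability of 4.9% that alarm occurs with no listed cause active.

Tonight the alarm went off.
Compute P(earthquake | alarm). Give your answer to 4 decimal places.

Under noisy-OR, P(alarm | causes) = 1 − (1−0.049)·∏(1−qᵢ) over the active causes.
P(alarm) = 0.049×0.972×0.815 + 0.76225×0.972×0.185 + 0.67666×0.028×0.815 + 0.919165×0.028×0.185 = 0.038817 + 0.137068 + 0.015441 + 0.004761 = 0.196087
Restricting to configurations with earthquake present: 0.015441 + 0.004761 = 0.020202.
P(earthquake | alarm) = 0.020202 / 0.196087 ≈ 0.1030

P(earthquake | alarm) ≈ 0.1030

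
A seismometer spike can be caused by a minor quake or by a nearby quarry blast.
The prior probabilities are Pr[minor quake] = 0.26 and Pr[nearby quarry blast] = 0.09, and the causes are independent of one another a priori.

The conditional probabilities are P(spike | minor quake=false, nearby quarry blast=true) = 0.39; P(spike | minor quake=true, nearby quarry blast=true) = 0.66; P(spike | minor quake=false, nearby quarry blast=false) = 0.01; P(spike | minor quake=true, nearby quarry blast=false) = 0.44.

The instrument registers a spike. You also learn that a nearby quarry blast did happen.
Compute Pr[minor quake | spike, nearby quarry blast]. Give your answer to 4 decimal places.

Pr[minor quake | spike, nearby quarry blast] ≈ 0.3729

Weight on minor quake=true, given the evidence: 0.66·0.26 = 0.171600
Denominator P(spike | nearby quarry blast): 0.39·0.74 + 0.66·0.26 = 0.460200
Posterior = 0.171600 / 0.460200 ≈ 0.3729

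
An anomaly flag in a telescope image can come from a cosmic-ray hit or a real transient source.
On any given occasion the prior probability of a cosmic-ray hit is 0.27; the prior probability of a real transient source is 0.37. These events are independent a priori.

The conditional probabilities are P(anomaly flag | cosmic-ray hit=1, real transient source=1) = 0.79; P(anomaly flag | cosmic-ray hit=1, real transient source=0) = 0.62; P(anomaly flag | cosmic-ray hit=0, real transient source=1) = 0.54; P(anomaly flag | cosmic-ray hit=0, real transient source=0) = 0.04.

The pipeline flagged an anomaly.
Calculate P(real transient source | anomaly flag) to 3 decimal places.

P(real transient source | anomaly flag) ≈ 0.645

P(anomaly flag) = 0.04*0.73*0.63 + 0.54*0.73*0.37 + 0.62*0.27*0.63 + 0.79*0.27*0.37 = 0.018396 + 0.145854 + 0.105462 + 0.078921 = 0.348633
Restricting to configurations with real transient source present: 0.145854 + 0.078921 = 0.224775.
Hence the posterior is 0.224775/0.348633 ≈ 0.645.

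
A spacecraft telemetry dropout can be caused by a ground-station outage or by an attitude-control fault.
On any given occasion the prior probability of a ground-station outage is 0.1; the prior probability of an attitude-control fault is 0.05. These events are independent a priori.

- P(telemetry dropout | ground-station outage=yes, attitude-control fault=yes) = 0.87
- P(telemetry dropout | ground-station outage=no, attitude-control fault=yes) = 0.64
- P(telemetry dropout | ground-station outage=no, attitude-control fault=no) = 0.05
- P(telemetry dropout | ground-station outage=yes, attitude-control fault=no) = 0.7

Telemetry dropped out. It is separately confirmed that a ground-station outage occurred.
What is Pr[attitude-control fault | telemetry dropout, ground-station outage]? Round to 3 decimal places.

Pr[attitude-control fault | telemetry dropout, ground-station outage] ≈ 0.061

Enumerate both values of attitude-control fault and weight by the priors:
  P(telemetry dropout | ground-station outage) = 0.7·0.95 + 0.87·0.05
        = 0.665000 + 0.043500 = 0.708500
The terms with attitude-control fault present sum to 0.043500, so
  P(attitude-control fault | telemetry dropout, ground-station outage) = 0.043500 / 0.708500 ≈ 0.061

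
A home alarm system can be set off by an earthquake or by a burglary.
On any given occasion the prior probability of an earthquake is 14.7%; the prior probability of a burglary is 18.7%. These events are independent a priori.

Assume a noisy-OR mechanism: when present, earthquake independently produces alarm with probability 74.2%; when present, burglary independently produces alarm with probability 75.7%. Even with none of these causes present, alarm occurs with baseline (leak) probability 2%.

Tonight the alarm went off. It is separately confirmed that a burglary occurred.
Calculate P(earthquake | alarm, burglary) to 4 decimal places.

Under noisy-OR, P(alarm | causes) = 1 − (1−0.02)·∏(1−qᵢ) over the active causes.
Weight on earthquake=true, given the evidence: 0.93856*0.147 = 0.137968
Normalizer over all consistent configurations: 0.76186*0.853 + 0.93856*0.147 = 0.787835
Posterior = 0.137968 / 0.787835 ≈ 0.1751

P(earthquake | alarm, burglary) ≈ 0.1751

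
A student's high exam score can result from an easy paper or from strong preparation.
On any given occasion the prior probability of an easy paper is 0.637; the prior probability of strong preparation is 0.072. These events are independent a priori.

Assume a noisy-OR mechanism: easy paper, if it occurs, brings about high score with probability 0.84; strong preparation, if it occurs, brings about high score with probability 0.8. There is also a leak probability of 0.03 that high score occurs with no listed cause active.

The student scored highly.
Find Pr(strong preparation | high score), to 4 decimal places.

Pr(strong preparation | high score) ≈ 0.1139

Under noisy-OR, P(high score | causes) = 1 − (1−0.03)·∏(1−qᵢ) over the active causes.
For the numerator, keep only strong preparation=true terms: 0.021066 + 0.044440 = 0.065506
The normalizing constant is 0.03*0.363*0.928 + 0.806*0.363*0.072 + 0.8448*0.637*0.928 + 0.96896*0.637*0.072 = 0.575004
P(strong preparation | high score) = 0.065506/0.575004 ≈ 0.1139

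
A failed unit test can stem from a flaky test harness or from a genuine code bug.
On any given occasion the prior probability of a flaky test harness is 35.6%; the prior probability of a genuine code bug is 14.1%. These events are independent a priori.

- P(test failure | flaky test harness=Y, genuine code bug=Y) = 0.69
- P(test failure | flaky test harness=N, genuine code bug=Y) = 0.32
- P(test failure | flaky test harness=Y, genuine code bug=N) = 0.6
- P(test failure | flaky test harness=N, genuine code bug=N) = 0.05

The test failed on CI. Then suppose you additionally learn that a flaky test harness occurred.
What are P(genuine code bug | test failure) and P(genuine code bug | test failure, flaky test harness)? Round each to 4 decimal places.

Sum P(test failure|·) weighted by the priors over the 4 (flaky test harness, genuine code bug) configurations:
  P(test failure) = 0.05*0.644*0.859 + 0.32*0.644*0.141 + 0.6*0.356*0.859 + 0.69*0.356*0.141
        = 0.027660 + 0.029057 + 0.183482 + 0.034635 = 0.274834
The terms with genuine code bug present sum to 0.063692, so
  P(genuine code bug | test failure) = 0.063692 / 0.274834 ≈ 0.2317

Now also conditioning on flaky test harness=true:
P(test failure | flaky test harness) = 0.6*0.859 + 0.69*0.141 = 0.515400 + 0.097290 = 0.612690
The genuine code bug-present share is 0.69*0.141 = 0.097290.
Hence the posterior is 0.097290/0.612690 ≈ 0.1588.
Conditioning on flaky test harness lowers the posterior on genuine code bug: the classic explaining-away effect in a common-effect structure.

P(genuine code bug | test failure) ≈ 0.2317; P(genuine code bug | test failure, flaky test harness) ≈ 0.1588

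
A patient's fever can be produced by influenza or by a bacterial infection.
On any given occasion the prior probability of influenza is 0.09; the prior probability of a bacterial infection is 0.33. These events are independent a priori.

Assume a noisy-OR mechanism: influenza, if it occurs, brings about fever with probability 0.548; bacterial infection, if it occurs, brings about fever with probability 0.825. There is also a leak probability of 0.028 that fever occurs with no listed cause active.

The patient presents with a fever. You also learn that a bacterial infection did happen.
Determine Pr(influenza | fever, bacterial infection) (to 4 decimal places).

Under noisy-OR, P(fever | causes) = 1 − (1−0.028)·∏(1−qᵢ) over the active causes.
P(fever | bacterial infection) = 0.8299*0.91 + 0.923115*0.09 = 0.755209 + 0.083080 = 0.838289
The influenza-present share is 0.923115*0.09 = 0.083080.
P(influenza | fever, bacterial infection) = 0.083080 / 0.838289 ≈ 0.0991

Pr(influenza | fever, bacterial infection) ≈ 0.0991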